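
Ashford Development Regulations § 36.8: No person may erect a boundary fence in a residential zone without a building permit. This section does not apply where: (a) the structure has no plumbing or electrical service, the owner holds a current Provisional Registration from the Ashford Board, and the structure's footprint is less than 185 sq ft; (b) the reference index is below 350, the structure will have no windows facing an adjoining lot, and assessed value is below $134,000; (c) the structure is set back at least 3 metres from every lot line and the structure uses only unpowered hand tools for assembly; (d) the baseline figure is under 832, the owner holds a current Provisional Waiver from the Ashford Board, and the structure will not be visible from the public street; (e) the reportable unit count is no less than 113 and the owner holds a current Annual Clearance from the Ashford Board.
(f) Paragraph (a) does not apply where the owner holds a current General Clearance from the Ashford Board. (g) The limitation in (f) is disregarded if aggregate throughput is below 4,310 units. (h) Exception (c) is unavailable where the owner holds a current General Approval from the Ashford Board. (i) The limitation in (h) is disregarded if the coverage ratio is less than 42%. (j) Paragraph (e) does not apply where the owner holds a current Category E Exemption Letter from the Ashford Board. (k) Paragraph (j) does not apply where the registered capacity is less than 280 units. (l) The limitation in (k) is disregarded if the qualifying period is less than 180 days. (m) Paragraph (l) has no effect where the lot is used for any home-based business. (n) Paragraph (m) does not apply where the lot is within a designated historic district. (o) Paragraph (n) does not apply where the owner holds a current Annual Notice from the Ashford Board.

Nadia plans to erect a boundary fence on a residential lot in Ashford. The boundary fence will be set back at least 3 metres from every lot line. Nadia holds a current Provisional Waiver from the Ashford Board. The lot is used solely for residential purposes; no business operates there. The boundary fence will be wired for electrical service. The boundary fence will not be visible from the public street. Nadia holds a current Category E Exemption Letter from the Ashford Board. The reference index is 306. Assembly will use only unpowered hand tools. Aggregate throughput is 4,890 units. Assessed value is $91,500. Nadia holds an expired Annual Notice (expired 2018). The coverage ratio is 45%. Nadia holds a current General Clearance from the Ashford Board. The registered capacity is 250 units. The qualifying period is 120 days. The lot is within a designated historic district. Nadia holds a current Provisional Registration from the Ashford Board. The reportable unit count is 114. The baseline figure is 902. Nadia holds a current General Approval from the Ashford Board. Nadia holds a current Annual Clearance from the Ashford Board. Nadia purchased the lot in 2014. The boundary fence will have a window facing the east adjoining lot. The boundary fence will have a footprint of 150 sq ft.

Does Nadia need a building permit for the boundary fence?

Exception (a) does not apply: electrical service is planned.
Exception (b) does not apply: a window faces an adjoining lot.
Exception (c) is satisfied on its face — the setback is at least 3 m on every side; assembly uses only hand tools. But applying paragraphs (h)–(i): (h) is triggered — a current General Approval is held. (i), which would lift (h), does not operate here — the coverage ratio is 45%, not less than 42%. So (c) is unavailable.
Exception (d) fails — the baseline figure is 902, not under 832.
Exception (e)'s conditions are all satisfied: the reportable unit count is 114, meeting the 113 threshold; a current Annual Clearance is held. Turning to paragraphs (j)–(o): (j) applies — a current Category E Exemption Letter is held. (k) would limit (j) — the registered capacity is 250 units, less than the 280 units limit — but (l) sets (k) aside: (l) is engaged — the qualifying period is 120 days, less than the 180 days limit. (m) is inapplicable (the lot is solely residential), so (l) stands. So (e) is unavailable.
No exception displaces § 36.8.

Yes — Nadia must obtain a building permit.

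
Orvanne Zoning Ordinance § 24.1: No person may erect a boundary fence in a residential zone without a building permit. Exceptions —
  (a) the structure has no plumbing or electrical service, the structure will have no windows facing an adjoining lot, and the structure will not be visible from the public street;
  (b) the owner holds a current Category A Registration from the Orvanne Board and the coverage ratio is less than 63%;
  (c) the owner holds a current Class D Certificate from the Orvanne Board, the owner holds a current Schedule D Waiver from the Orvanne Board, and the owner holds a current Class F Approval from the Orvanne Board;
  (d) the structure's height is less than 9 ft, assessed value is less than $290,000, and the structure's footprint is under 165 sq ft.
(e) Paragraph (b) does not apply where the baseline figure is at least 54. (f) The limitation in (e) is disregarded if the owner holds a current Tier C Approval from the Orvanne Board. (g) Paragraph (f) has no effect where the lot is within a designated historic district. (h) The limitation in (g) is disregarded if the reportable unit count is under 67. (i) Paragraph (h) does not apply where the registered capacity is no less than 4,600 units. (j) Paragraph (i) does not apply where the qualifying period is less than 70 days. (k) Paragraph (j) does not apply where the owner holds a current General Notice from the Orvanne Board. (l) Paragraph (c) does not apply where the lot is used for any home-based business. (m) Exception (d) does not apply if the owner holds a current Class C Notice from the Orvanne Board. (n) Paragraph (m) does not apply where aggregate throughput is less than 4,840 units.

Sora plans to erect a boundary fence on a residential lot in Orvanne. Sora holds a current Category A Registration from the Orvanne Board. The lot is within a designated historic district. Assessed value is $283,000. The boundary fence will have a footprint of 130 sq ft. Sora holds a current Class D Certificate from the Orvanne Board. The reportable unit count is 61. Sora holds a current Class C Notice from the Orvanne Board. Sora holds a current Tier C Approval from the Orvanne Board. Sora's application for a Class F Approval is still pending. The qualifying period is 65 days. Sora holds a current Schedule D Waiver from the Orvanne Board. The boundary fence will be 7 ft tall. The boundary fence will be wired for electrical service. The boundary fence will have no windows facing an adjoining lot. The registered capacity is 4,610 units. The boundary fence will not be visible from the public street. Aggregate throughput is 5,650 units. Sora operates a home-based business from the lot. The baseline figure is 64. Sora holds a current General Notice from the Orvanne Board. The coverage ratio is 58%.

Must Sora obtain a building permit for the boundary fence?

Yes — Sora must obtain a building permit.

Exception (a) fails — electrical service is planned.
Exception (b)'s conditions are all satisfied: a current Category A Registration is held; the coverage ratio is 58%, less than the 63% limit. But applying paragraphs (e)–(k): (e) operates against (b): the baseline figure is 64, meeting the 54 threshold. (f) would limit (e) — a current Tier C Approval is held — but (g) sets (f) aside: (g) applies — the lot is in a historic district. (h) would limit (g) — the reportable unit count is 61, under the 67 limit — but (i) sets (h) aside: (i) operates against (h): the registered capacity is 4,610 units, meeting the 4,600 units threshold. (j) would limit (i) — the qualifying period is 65 days, less than the 70 days limit — but (k) sets (j) aside: (k) is triggered — a current General Notice is held. So (b) is unavailable.
Exception (c) fails — there is no Class F Approval in force.
All of (d)'s requirements are met (the structure's height is 7 ft, less than the 9 ft limit; assessed value is $283,000, less than the $290,000 limit; the structure's footprint is 130 sq ft, under the 165 sq ft limit). Turning to paragraphs (m)–(n): (m) operates — a current Class C Notice is held. (n) is not triggered (aggregate throughput is 5,650 units, not less than 4,840 units), so (m) stands. So (d) is unavailable.
No exception is made out. Sora falls within the general rule.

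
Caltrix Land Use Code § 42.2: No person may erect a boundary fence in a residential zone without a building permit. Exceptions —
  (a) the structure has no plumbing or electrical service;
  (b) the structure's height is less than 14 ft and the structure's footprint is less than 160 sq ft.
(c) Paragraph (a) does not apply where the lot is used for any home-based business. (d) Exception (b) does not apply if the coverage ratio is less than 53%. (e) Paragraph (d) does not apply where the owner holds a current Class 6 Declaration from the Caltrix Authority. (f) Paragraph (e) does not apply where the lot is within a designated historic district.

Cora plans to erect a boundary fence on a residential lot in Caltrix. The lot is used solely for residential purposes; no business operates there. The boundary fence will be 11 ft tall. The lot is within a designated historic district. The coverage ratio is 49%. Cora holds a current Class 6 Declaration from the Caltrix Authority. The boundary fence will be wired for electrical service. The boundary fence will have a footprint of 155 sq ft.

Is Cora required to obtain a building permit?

Yes — Cora must obtain a building permit.

Exception (a) requires that the structure has no plumbing or electrical service; but electrical service is planned, so (a) is unavailable.
Exception (b)'s conditions are all satisfied: the structure's height is 11 ft, less than the 14 ft limit; the structure's footprint is 155 sq ft, less than the 160 sq ft limit. Turning to paragraphs (d)–(f): (d) operates against (b): the coverage ratio is 49%, less than the 53% limit. (e) applies (a current Class 6 Declaration is held), but yields to (f): (f) is engaged — the lot is in a historic district. (b) is therefore removed.
No exception applies. The general rule governs.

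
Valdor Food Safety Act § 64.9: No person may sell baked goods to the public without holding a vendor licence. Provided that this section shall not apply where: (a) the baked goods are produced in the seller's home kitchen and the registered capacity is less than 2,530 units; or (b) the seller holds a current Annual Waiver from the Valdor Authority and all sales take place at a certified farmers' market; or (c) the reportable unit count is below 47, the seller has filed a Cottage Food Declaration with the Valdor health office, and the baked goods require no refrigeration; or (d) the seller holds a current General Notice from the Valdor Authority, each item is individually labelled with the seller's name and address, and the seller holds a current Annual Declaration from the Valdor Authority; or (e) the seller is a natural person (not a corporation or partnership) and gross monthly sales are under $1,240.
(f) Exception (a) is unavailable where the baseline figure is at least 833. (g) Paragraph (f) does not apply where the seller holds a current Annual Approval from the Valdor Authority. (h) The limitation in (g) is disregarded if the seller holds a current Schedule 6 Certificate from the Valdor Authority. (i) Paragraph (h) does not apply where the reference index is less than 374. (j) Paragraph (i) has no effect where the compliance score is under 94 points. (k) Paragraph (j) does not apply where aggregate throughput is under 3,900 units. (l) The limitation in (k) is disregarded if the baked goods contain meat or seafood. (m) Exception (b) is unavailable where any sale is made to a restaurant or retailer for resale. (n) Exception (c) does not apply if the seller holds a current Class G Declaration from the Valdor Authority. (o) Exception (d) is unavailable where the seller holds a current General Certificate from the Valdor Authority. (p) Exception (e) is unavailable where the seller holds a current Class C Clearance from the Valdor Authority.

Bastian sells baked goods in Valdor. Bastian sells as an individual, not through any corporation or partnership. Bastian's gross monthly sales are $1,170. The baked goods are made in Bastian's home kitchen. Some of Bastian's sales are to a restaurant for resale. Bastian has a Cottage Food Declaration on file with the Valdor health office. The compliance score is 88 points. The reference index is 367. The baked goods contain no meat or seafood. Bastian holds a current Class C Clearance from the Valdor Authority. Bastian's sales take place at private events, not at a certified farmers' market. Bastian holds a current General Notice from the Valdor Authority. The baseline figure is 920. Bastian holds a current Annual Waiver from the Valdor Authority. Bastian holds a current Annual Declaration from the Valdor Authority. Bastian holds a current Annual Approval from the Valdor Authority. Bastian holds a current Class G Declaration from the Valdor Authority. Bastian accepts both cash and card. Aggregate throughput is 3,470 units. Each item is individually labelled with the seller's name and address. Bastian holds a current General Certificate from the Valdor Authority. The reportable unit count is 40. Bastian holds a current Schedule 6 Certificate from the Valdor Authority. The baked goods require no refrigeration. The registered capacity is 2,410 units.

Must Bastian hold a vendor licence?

No — exception (a) applies; Bastian is not required to hold a vendor licence.

Exception (a)'s conditions are all satisfied: the baked goods are home-kitchen produced; the registered capacity is 2,410 units, less than the 2,530 units limit. As to paragraphs (f)–(l): (f) operates (the baseline figure is 920, meeting the 833 threshold), but yields to (g): (g) operates against (f): a current Annual Approval is held. (h) is engaged (a current Schedule 6 Certificate is held), but is displaced by (i): (i) operates against (h): the reference index is 367, less than the 374 limit. (j) operates (the compliance score is 88 points, under the 94 points limit), but yields to (k): (k) operates — aggregate throughput is 3,470 units, under the 3,900 units limit. (l) is not engaged (the baked goods contain no meat or seafood), so (k) stands. So (a) applies.
Exception (b) does not apply: sales are at private events, not a certified farmers' market.
Exception (c): the reportable unit count is 40, below the 47 limit; a Cottage Food Declaration is on file; the baked goods are shelf-stable — every condition holds. But: (n) operates — a current Class G Declaration is held. (c) is therefore removed.
All of (d)'s requirements are met (a current General Notice is held; items are individually labelled; a current Annual Declaration is held). However, paragraph (o) must be considered: (o) operates against (d): a current General Certificate is held. So (d) is unavailable.
Exception (e)'s conditions are all satisfied: the seller is a natural person; gross monthly sales are $1,170, under the $1,240 limit. But applying paragraph (p): (p) operates against (e): a current Class C Clearance is held. (e) is therefore removed.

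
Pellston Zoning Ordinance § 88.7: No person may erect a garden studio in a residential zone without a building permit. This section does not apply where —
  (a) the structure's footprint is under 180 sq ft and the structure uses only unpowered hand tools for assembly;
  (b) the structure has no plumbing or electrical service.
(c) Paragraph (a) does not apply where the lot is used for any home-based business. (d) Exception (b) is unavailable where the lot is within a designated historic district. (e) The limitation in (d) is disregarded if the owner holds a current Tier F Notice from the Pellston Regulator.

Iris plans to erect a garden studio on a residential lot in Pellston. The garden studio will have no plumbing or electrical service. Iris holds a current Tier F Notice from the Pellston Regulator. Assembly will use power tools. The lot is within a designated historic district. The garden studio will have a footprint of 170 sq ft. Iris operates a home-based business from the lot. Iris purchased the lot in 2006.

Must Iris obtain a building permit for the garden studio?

No — exception (b) applies; Iris does not need a building permit.

Exception (a) fails — assembly uses power tools.
Exception (b)'s conditions are all satisfied: there is no plumbing or electrical service. Under paragraphs (d)–(e): (d) operates (the lot is in a historic district), but is overridden by (e): (e) operates against (d): a current Tier F Notice is held. (b) remains available.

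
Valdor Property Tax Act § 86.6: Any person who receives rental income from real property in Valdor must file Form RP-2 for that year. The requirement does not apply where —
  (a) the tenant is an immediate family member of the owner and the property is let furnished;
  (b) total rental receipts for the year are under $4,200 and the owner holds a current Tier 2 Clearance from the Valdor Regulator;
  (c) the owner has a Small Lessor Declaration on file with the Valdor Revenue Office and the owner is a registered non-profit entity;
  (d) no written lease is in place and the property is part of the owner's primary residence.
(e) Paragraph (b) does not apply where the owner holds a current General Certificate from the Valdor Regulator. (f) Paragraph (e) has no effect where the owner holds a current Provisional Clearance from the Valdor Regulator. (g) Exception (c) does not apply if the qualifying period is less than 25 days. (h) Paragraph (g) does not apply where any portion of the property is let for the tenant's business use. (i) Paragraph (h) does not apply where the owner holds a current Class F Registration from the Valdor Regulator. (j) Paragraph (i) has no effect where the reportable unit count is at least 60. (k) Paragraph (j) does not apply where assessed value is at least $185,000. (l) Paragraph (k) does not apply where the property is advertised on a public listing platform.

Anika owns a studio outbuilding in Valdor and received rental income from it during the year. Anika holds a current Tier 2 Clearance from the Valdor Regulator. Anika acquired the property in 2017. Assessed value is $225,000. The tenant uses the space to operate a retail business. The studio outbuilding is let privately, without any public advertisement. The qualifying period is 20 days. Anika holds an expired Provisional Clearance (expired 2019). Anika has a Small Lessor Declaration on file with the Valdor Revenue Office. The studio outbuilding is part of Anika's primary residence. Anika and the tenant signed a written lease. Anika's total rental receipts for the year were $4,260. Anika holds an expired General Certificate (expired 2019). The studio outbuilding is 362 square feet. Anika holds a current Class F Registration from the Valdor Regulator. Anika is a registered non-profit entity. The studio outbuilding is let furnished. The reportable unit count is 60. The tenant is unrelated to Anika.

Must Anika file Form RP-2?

Exception (a) fails — the tenant is unrelated to the owner.
Exception (b) does not apply: total rental receipts for the year are $4,260, not under $4,200.
Exception (c)'s conditions are all satisfied: a Small Lessor Declaration is on file; Anika is a registered non-profit. Turning to paragraphs (g)–(l): (g) operates against (c): the qualifying period is 20 days, less than the 25 days limit. (h) operates (the space is let for business use), but is set aside by (i): (i) applies — a current Class F Registration is held. (j) would limit (i) — the reportable unit count is 60, meeting the 60 threshold — but (k) sets (j) aside: (k) operates against (j): assessed value is $225,000, meeting the $185,000 threshold. (l) is inapplicable (the property is let privately without advertisement), so (k) stands. Exception (c) does not apply.
Exception (d) requires that no written lease is in place; but a written lease is in place, so (d) is unavailable.
None of the exceptions is available; § 86.6 applies in full.

Yes — Anika must file Form RP-2.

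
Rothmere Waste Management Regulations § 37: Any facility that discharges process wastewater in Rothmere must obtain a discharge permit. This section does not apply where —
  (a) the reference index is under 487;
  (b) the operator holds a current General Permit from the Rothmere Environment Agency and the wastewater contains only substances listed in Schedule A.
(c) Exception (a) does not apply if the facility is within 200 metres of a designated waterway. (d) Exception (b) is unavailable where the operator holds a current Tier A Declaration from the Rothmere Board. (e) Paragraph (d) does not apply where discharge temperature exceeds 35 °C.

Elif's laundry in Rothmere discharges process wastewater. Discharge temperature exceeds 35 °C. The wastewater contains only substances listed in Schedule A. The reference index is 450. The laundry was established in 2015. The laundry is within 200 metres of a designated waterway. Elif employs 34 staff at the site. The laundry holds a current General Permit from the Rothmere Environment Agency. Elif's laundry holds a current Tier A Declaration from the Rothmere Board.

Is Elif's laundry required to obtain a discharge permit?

No — exception (b) applies; Elif's laundry is not required to obtain a discharge permit.

Exception (a)'s conditions are all satisfied: the reference index is 450, under the 487 limit. However, paragraph (c) must be considered: (c) operates against (a): the laundry is within 200 m of a designated waterway. So (a) is unavailable.
Exception (b)'s conditions are all satisfied: a current General Permit is held; the wastewater is Schedule-A-only. As to paragraphs (d)–(e): (d) is triggered (a current Tier A Declaration is held), but is itself disapplied by (e): (e) is engaged — discharge temperature exceeds 35 °C. Exception (b) stands.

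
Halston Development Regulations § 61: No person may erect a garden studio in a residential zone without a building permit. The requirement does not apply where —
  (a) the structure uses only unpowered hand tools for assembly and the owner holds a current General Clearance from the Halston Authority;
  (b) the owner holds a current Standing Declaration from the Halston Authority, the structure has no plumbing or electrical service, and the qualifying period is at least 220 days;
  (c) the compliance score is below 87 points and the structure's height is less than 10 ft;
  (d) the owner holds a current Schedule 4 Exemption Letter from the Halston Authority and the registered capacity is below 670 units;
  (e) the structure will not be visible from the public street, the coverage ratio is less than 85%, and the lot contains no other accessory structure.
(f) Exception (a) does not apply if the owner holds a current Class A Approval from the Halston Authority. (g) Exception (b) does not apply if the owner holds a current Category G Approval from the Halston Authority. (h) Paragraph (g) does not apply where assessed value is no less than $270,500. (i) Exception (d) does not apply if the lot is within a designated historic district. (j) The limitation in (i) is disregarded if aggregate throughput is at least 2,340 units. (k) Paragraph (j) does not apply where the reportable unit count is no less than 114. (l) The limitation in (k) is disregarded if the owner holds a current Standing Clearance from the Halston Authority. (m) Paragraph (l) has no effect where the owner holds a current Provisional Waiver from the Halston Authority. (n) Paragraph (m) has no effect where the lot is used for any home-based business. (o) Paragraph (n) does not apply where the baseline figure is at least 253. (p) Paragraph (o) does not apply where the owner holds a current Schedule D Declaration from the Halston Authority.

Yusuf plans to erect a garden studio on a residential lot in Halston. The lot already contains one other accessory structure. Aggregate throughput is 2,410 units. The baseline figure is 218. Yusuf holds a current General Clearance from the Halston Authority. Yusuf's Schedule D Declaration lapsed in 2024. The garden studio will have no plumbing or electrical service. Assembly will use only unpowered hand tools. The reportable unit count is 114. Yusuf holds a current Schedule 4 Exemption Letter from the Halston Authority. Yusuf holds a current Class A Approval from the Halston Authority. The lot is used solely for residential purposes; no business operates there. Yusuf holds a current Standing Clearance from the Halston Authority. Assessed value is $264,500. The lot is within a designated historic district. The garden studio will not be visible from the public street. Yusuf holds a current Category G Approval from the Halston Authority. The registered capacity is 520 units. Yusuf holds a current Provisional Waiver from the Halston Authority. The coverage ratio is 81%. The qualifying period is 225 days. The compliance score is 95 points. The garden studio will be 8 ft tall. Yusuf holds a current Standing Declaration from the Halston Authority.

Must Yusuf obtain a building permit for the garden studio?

Yes — Yusuf must obtain a building permit.

All of (a)'s requirements are met (assembly uses only hand tools; a current General Clearance is held). But applying paragraph (f): (f) applies — a current Class A Approval is held. Exception (a) does not apply.
All of (b)'s requirements are met (a current Standing Declaration is held; there is no plumbing or electrical service; the qualifying period is 225 days, meeting the 220 days threshold). But: (g) operates against (b): a current Category G Approval is held. (h), which would lift (g), is inapplicable — assessed value is $264,500, short of $270,500. So (b) is unavailable.
Exception (c) fails — the compliance score is 95 points, not below 87 points.
All of (d)'s requirements are met (a current Schedule 4 Exemption Letter is held; the registered capacity is 520 units, below the 670 units limit). However, paragraphs (i)–(p) must be considered: (i) operates against (d): the lot is in a historic district. (j) would limit (i) — aggregate throughput is 2,410 units, meeting the 2,340 units threshold — but (k) sets (j) aside: (k) operates against (j): the reportable unit count is 114, meeting the 114 threshold. (l) would limit (k) — a current Standing Clearance is held — but (m) sets (l) aside: (m) operates — a current Provisional Waiver is held. (n) is inapplicable (the lot is solely residential), so (m) stands. So (d) is unavailable.
Exception (e) fails — the lot already has another accessory structure.
Every exception is unavailable, so the rule governs.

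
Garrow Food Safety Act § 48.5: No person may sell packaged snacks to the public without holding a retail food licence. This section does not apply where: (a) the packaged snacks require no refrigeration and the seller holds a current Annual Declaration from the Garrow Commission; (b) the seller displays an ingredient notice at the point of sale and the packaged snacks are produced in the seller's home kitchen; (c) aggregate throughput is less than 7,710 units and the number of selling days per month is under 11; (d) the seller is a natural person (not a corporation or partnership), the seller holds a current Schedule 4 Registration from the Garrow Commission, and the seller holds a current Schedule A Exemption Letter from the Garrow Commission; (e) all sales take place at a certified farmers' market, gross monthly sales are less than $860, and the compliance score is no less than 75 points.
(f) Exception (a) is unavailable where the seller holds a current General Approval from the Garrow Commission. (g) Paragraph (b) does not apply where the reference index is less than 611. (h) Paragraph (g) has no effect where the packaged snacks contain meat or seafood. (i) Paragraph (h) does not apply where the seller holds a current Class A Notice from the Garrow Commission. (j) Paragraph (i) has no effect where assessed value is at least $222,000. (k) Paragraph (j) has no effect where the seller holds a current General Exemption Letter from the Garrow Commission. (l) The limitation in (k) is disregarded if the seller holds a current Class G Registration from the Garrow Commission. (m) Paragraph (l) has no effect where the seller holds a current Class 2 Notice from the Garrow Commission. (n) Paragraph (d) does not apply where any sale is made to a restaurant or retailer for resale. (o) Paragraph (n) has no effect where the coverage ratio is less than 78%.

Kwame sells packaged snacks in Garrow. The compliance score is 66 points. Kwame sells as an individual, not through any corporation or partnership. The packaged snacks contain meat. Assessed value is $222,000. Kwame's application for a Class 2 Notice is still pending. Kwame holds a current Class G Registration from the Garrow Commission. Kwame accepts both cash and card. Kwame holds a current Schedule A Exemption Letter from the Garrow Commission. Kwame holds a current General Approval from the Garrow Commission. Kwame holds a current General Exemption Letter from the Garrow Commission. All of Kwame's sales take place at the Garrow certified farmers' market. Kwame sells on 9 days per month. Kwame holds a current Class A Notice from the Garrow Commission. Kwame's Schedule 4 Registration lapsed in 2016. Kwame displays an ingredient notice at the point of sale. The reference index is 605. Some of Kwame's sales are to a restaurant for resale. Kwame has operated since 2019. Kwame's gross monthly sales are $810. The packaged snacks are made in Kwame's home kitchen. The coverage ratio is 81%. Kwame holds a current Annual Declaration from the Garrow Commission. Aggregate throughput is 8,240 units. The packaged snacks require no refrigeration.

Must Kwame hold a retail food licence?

No — exception (b) applies; Kwame is not required to hold a retail food licence.

Exception (a): the packaged snacks are shelf-stable; a current Annual Declaration is held — every condition holds. Turning to paragraph (f): (f) operates — a current General Approval is held. Exception (a) does not apply.
Exception (b) is satisfied on its face — an ingredient notice is displayed; the packaged snacks are home-kitchen produced. Applying paragraphs (g)–(m): (g) operates (the reference index is 605, less than the 611 limit), but is itself disapplied by (h): (h) operates — the packaged snacks contain meat. (i) applies (a current Class A Notice is held), but is set aside by (j): (j) operates against (i): assessed value is $222,000, meeting the $222,000 threshold. (k) operates (a current General Exemption Letter is held), but is overridden by (l): (l) is triggered — a current Class G Registration is held. (m) is not engaged (the Class 2 Notice is not current), so (l) stands. So (b) applies.
Exception (c) fails — aggregate throughput is 8,240 units, not less than 7,710 units.
Exception (d) does not apply: the Schedule 4 Registration is not current.
Exception (e) does not apply: the compliance score is 66 points, short of 75 points.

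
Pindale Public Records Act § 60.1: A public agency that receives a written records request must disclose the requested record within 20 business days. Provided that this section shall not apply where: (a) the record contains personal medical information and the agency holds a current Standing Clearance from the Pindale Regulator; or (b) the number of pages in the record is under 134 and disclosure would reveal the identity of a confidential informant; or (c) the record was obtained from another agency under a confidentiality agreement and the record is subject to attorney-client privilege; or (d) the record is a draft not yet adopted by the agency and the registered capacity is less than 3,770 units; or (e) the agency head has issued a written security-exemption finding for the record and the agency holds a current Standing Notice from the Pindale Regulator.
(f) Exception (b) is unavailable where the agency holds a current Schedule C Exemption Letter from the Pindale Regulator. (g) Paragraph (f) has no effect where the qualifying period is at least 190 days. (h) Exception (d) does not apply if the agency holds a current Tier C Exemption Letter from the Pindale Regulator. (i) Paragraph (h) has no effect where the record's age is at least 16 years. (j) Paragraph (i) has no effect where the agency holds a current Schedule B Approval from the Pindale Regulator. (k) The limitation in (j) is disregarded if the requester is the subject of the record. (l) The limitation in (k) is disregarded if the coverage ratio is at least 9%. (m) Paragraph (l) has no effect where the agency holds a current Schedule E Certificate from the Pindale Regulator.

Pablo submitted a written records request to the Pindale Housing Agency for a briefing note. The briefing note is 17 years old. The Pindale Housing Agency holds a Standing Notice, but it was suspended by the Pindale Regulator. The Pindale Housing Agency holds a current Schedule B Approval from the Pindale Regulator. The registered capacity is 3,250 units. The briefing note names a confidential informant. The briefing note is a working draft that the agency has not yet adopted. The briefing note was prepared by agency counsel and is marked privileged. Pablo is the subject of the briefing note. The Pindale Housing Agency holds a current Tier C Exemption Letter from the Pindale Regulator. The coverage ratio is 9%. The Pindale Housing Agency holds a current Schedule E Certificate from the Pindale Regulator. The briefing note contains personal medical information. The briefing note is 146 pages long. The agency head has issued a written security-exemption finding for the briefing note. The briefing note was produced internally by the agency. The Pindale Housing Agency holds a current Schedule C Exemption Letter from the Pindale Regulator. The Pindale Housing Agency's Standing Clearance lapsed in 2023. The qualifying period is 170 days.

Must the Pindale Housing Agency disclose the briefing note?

No — exception (d) applies; the Pindale Housing Agency is not required to disclose the briefing note.

Exception (a) does not apply: there is no Standing Clearance in force.
Exception (b) requires that the number of pages in the record is under 134; but the number of pages in the record is 146, not under 134, so (b) is unavailable.
Exception (c) does not apply: the briefing note was produced internally.
Exception (d): the briefing note is an unadopted draft; the registered capacity is 3,250 units, less than the 3,770 units limit — every condition holds. Applying paragraphs (h)–(m): (h) applies (a current Tier C Exemption Letter is held), but is overridden by (i): (i) applies — the record's age is 17 years, meeting the 16 years threshold. (j) would limit (i) — a current Schedule B Approval is held — but (k) sets (j) aside: (k) applies — Pablo is the subject of the briefing note. (l) is triggered (the coverage ratio is 9%, meeting the 9% threshold), but is itself disapplied by (m): (m) operates — a current Schedule E Certificate is held. So (d) applies.
Exception (e) requires that the agency holds a current Standing Notice from the Pindale Regulator; but no current Standing Notice is held, so (e) is unavailable.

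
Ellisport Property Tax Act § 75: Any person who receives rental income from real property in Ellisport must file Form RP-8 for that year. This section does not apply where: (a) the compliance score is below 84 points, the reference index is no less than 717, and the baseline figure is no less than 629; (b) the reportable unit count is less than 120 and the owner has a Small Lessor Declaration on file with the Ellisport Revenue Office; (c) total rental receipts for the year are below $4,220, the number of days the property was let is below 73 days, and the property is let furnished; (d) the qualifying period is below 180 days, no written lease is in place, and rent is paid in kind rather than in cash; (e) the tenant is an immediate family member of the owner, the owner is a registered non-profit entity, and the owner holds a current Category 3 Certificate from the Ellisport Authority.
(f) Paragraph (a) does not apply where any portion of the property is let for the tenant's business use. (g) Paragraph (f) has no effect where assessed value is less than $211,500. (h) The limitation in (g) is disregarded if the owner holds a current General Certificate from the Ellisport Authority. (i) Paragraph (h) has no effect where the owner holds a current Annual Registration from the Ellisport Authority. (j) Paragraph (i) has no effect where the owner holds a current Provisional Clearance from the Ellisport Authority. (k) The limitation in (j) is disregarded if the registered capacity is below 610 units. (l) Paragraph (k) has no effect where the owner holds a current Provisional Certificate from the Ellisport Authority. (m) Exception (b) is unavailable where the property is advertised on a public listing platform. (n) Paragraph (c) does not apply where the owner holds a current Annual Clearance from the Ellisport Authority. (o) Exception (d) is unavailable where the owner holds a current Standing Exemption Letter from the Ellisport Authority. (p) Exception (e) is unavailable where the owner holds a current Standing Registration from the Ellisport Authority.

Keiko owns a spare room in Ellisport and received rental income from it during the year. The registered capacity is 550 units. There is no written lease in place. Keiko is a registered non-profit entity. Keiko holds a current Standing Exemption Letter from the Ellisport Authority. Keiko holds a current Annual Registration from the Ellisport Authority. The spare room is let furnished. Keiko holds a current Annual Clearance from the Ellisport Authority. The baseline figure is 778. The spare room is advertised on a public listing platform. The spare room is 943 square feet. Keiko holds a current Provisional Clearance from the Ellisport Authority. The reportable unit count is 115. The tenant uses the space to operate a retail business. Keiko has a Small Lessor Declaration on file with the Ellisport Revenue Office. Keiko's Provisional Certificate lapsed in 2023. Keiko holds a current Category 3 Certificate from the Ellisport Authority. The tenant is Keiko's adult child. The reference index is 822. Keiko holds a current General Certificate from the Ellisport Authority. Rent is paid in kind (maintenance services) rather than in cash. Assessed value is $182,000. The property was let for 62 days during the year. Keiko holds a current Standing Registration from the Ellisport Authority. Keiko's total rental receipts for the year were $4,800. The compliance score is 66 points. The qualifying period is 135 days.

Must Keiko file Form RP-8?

No — exception (a) applies; Keiko is not required to file Form RP-8.

All of (a)'s requirements are met (the compliance score is 66 points, below the 84 points limit; the reference index is 822, meeting the 717 threshold; the baseline figure is 778, meeting the 629 threshold). Under paragraphs (f)–(l): (f) would limit (a) — the space is let for business use — but (g) sets (f) aside: (g) is triggered — assessed value is $182,000, less than the $211,500 limit. (h) would limit (g) — a current General Certificate is held — but (i) sets (h) aside: (i) operates against (h): a current Annual Registration is held. (j) would limit (i) — a current Provisional Clearance is held — but (k) sets (j) aside: (k) is engaged — the registered capacity is 550 units, below the 610 units limit. (l), which would lift (k), is inapplicable — no current Provisional Certificate is held. So (a) applies.
Exception (b): the reportable unit count is 115, less than the 120 limit; a Small Lessor Declaration is on file — every condition holds. However, paragraph (m) must be considered: (m) operates against (b): the property is publicly advertised. So (b) is unavailable.
Exception (c) requires that total rental receipts for the year are below $4,220; but total rental receipts for the year are $4,800, not below $4,220, so (c) is unavailable.
Exception (d)'s conditions are all satisfied: the qualifying period is 135 days, below the 180 days limit; there is no written lease; rent is paid in kind. Turning to paragraph (o): (o) operates against (d): a current Standing Exemption Letter is held. (d) is therefore removed.
Exception (e) is satisfied on its face — the tenant is an immediate family member; Keiko is a registered non-profit; a current Category 3 Certificate is held. But: (p) operates against (e): a current Standing Registration is held. Exception (e) does not apply.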